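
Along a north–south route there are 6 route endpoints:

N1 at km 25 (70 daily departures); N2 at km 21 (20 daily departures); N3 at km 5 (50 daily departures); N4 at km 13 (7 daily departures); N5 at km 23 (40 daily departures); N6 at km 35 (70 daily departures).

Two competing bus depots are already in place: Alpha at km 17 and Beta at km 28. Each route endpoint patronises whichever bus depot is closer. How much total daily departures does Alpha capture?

The indifferent point is the midpoint (17+28)/2 = 22.5; route endpoints left of it (closer to Alpha at 17) go to Alpha, those right go to Beta.
  N3 at 5 (w=50) → Alpha
  N4 at 13 (w=7) → Alpha
  N2 at 21 (w=20) → Alpha
  N5 at 23 (w=40) → Beta
  N1 at 25 (w=70) → Beta
  N6 at 35 (w=70) → Beta
Alpha captures 77; Beta captures 180.

77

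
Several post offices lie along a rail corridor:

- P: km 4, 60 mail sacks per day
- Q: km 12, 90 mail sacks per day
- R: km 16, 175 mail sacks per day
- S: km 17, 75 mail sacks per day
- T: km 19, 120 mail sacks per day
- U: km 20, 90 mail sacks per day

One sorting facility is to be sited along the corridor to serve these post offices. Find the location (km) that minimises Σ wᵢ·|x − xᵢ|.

x = 16

For a sum of weighted absolute distances on a line, the optimum is the weighted median (not the mean). Total weight W = 610; half-weight = 305.
Sort by position and accumulate weight:
  km 4 (P, w=60) → cum 60
  km 12 (Q, w=90) → cum 150
  km 16 (R, w=175) → cum 325  ≥ 305 → median here
  km 17 (S, w=75) → cum 400
  km 19 (T, w=120) → cum 520
  km 20 (U, w=90) → cum 610
Optimal location: km 16.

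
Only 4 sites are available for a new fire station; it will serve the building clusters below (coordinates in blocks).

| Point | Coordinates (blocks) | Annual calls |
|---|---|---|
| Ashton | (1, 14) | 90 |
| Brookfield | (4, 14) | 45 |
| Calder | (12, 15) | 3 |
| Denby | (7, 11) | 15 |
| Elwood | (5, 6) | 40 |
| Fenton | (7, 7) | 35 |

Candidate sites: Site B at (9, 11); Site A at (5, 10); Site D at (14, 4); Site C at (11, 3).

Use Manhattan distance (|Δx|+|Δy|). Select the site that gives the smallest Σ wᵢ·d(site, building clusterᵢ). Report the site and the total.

Total weighted distance at each candidate:
  Site B (9, 11): total = 1971
  Site A (5, 10): total = 1361
  Site D (14, 4): total = 4009
  Site C (11, 3): total = 3559
Minimum is at Site A with total 1361 blocks.

Site A, total 1361 blocks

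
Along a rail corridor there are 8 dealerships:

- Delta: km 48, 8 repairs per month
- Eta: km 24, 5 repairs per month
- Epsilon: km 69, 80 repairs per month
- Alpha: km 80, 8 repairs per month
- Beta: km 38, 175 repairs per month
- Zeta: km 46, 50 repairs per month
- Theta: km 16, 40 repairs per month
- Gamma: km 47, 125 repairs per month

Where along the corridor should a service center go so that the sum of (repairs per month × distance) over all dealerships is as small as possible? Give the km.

x = 46

For a sum of weighted absolute distances on a line, the optimum is the weighted median (not the mean). Total weight W = 491; half-weight = 245.5.
Sort by position and accumulate weight:
  km 16 (Theta, w=40) → cum 40
  km 24 (Eta, w=5) → cum 45
  km 38 (Beta, w=175) → cum 220
  km 46 (Zeta, w=50) → cum 270  ≥ 245.5 → median here
  km 47 (Gamma, w=125) → cum 395
  km 48 (Delta, w=8) → cum 403
  km 69 (Epsilon, w=80) → cum 483
  km 80 (Alpha, w=8) → cum 491
Optimal location: km 46.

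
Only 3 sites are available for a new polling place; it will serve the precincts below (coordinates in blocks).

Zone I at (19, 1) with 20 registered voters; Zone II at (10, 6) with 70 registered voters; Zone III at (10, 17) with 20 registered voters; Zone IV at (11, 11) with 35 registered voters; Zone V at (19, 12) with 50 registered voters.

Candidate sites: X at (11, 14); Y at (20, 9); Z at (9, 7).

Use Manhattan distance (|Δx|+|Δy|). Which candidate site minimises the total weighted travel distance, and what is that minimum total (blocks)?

Z, total 1640 blocks

Total weighted distance at each candidate:
  X (11, 14): total = 1735
  Y (20, 9): total = 2035
  Z (9, 7): total = 1640
Minimum is at Z with total 1640 blocks.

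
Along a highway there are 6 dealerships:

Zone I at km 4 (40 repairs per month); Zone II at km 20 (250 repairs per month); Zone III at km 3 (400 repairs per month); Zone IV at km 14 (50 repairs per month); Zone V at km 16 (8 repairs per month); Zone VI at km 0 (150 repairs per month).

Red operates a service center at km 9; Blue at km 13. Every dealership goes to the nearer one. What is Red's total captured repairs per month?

The indifferent point is the midpoint (9+13)/2 = 11; dealerships left of it (closer to Red at 9) go to Red, those right go to Blue.
  Zone VI at 0 (w=150) → Red
  Zone III at 3 (w=400) → Red
  Zone I at 4 (w=40) → Red
  Zone IV at 14 (w=50) → Blue
  Zone V at 16 (w=8) → Blue
  Zone II at 20 (w=250) → Blue
Red captures 590; Blue captures 308.

590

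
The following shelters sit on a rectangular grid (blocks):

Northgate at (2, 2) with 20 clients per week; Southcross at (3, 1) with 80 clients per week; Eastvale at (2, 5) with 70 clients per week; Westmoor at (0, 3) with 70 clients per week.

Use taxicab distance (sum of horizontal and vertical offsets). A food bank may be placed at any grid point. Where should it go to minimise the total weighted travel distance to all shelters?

Manhattan distance separates: Σwᵢ(|x−xᵢ|+|y−yᵢ|) = Σwᵢ|x−xᵢ| + Σwᵢ|y−yᵢ|, so x and y are optimised independently as 1-D weighted medians.
Total weight W = 240; half = 120.
x-coordinate, sorted with cumulative weight:
  x=0 (Westmoor, w=70) cum 70
  x=2 (Northgate, w=20) cum 90
  x=2 (Eastvale, w=70) cum 160  ← median
  x=3 (Southcross, w=80) cum 240
⇒ x* = 2
y-coordinate, sorted with cumulative weight:
  y=1 (Southcross, w=80) cum 80
  y=2 (Northgate, w=20) cum 100
  y=3 (Westmoor, w=70) cum 170  ← median
  y=5 (Eastvale, w=70) cum 240
⇒ y* = 3

(2, 3)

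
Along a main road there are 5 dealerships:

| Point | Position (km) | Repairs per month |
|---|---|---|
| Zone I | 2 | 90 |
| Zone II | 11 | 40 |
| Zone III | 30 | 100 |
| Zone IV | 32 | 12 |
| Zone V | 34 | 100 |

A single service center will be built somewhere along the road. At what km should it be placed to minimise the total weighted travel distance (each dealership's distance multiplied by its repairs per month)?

For a sum of weighted absolute distances on a line, the optimum is the weighted median (not the mean). Total weight W = 342; half-weight = 171.
Sort by position and accumulate weight:
  km 2 (Zone I, w=90) → cum 90
  km 11 (Zone II, w=40) → cum 130
  km 30 (Zone III, w=100) → cum 230  ≥ 171 → median here
  km 32 (Zone IV, w=12) → cum 242
  km 34 (Zone V, w=100) → cum 342
Optimal location: km 30.

x = 30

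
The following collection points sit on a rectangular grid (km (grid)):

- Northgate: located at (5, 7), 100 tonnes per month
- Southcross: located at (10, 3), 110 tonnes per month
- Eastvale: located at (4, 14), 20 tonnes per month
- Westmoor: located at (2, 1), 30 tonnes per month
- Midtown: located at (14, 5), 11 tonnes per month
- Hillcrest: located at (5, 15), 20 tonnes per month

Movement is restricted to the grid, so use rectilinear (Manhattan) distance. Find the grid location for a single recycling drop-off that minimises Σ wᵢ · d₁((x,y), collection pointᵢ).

Manhattan distance separates: Σwᵢ(|x−xᵢ|+|y−yᵢ|) = Σwᵢ|x−xᵢ| + Σwᵢ|y−yᵢ|, so x and y are optimised independently as 1-D weighted medians.
Total weight W = 291; half = 145.5.
x-coordinate, sorted with cumulative weight:
  x=2 (Westmoor, w=30) cum 30
  x=4 (Eastvale, w=20) cum 50
  x=5 (Northgate, w=100) cum 150  ← median
  x=5 (Hillcrest, w=20) cum 170
  x=10 (Southcross, w=110) cum 280
  x=14 (Midtown, w=11) cum 291
⇒ x* = 5
y-coordinate, sorted with cumulative weight:
  y=1 (Westmoor, w=30) cum 30
  y=3 (Southcross, w=110) cum 140
  y=5 (Midtown, w=11) cum 151  ← median
  y=7 (Northgate, w=100) cum 251
  y=14 (Eastvale, w=20) cum 271
  y=15 (Hillcrest, w=20) cum 291
⇒ y* = 5

(5, 5)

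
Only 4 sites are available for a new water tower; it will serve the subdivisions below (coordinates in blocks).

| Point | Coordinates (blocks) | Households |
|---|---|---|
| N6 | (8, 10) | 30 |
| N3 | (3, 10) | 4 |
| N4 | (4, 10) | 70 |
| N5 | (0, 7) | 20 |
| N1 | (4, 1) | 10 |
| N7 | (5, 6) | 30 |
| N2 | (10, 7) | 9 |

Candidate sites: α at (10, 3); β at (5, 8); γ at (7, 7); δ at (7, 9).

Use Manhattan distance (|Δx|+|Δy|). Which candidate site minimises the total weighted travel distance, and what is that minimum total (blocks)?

β, total 690 blocks

Total weighted distance at each candidate:
  α (10, 3): total = 1872
  β (5, 8): total = 690
  γ (7, 7): total = 915
  δ (7, 9): total = 845
Minimum is at β with total 690 blocks.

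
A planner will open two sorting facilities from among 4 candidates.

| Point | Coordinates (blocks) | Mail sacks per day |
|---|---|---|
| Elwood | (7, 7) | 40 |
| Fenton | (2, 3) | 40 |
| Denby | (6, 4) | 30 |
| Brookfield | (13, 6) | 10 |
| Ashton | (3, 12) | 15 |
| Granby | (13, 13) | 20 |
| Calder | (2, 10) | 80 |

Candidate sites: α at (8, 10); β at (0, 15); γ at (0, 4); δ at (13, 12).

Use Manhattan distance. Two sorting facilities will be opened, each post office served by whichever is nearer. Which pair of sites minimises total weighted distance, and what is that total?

{α, γ}, total 1295

Evaluate every pair (each demand assigned to the nearer of the two):
  {α, γ}: total = 1295
  {γ, δ}: total = 1570
  {α, δ}: total = 1585
  {α, β}: total = 1740
  {β, γ}: total = 1800
  {β, δ}: total = 2180
Best pair: {α, γ} with total 1295.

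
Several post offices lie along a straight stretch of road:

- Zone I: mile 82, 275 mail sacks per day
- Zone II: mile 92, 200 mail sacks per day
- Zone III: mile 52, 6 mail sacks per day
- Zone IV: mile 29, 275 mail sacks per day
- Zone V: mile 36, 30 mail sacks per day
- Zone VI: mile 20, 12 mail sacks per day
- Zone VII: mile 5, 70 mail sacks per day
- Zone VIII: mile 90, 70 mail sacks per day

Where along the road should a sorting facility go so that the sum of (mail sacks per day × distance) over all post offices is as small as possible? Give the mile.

For a sum of weighted absolute distances on a line, the optimum is the weighted median (not the mean). Total weight W = 938; half-weight = 469.
Sort by position and accumulate weight:
  mile 5 (Zone VII, w=70) → cum 70
  mile 20 (Zone VI, w=12) → cum 82
  mile 29 (Zone IV, w=275) → cum 357
  mile 36 (Zone V, w=30) → cum 387
  mile 52 (Zone III, w=6) → cum 393
  mile 82 (Zone I, w=275) → cum 668  ≥ 469 → median here
  mile 90 (Zone VIII, w=70) → cum 738
  mile 92 (Zone II, w=200) → cum 938
Optimal location: mile 82.

x = 82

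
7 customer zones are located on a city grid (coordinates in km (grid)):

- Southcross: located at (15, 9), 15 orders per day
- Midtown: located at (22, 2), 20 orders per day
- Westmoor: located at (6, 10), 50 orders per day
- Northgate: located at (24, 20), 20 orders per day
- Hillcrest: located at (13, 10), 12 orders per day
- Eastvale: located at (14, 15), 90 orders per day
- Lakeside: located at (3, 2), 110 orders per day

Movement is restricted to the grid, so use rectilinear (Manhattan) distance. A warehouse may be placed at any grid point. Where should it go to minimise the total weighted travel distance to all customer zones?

(6, 10)

Manhattan distance separates: Σwᵢ(|x−xᵢ|+|y−yᵢ|) = Σwᵢ|x−xᵢ| + Σwᵢ|y−yᵢ|, so x and y are optimised independently as 1-D weighted medians.
Total weight W = 317; half = 158.5.
x-coordinate, sorted with cumulative weight:
  x=3 (Lakeside, w=110) cum 110
  x=6 (Westmoor, w=50) cum 160  ← median
  x=13 (Hillcrest, w=12) cum 172
  x=14 (Eastvale, w=90) cum 262
  x=15 (Southcross, w=15) cum 277
  x=22 (Midtown, w=20) cum 297
  x=24 (Northgate, w=20) cum 317
⇒ x* = 6
y-coordinate, sorted with cumulative weight:
  y=2 (Midtown, w=20) cum 20
  y=2 (Lakeside, w=110) cum 130
  y=9 (Southcross, w=15) cum 145
  y=10 (Westmoor, w=50) cum 195  ← median
  y=10 (Hillcrest, w=12) cum 207
  y=15 (Eastvale, w=90) cum 297
  y=20 (Northgate, w=20) cum 317
⇒ y* = 10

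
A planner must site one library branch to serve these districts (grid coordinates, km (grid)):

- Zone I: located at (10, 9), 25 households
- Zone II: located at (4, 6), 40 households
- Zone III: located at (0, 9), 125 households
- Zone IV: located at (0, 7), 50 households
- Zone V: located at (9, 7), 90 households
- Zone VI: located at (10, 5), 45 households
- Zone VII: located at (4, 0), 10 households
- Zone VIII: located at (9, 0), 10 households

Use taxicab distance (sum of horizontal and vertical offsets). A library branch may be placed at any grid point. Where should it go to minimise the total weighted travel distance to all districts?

(4, 7)

Manhattan distance separates: Σwᵢ(|x−xᵢ|+|y−yᵢ|) = Σwᵢ|x−xᵢ| + Σwᵢ|y−yᵢ|, so x and y are optimised independently as 1-D weighted medians.
Total weight W = 395; half = 197.5.
x-coordinate, sorted with cumulative weight:
  x=0 (Zone III, w=125) cum 125
  x=0 (Zone IV, w=50) cum 175
  x=4 (Zone II, w=40) cum 215  ← median
  x=4 (Zone VII, w=10) cum 225
  x=9 (Zone V, w=90) cum 315
  x=9 (Zone VIII, w=10) cum 325
  x=10 (Zone I, w=25) cum 350
  x=10 (Zone VI, w=45) cum 395
⇒ x* = 4
y-coordinate, sorted with cumulative weight:
  y=0 (Zone VII, w=10) cum 10
  y=0 (Zone VIII, w=10) cum 20
  y=5 (Zone VI, w=45) cum 65
  y=6 (Zone II, w=40) cum 105
  y=7 (Zone IV, w=50) cum 155
  y=7 (Zone V, w=90) cum 245  ← median
  y=9 (Zone I, w=25) cum 270
  y=9 (Zone III, w=125) cum 395
⇒ y* = 7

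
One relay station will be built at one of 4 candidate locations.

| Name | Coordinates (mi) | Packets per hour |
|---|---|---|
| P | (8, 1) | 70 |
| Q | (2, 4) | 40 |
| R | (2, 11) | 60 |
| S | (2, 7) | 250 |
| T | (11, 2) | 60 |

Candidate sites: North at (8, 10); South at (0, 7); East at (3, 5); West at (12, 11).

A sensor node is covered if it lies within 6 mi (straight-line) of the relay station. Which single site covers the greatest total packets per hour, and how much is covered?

Coverage radius r = 6 mi; a point is covered iff (Δx)²+(Δy)² ≤ 6² = 36.
  North (8, 10): covers {none} → 0
  South (0, 7): covers {Q, R, S} → 350
  East (3, 5): covers {Q, S} → 290
  West (12, 11): covers {none} → 0
Maximum coverage at South: 350 packets per hour.

South, covering 350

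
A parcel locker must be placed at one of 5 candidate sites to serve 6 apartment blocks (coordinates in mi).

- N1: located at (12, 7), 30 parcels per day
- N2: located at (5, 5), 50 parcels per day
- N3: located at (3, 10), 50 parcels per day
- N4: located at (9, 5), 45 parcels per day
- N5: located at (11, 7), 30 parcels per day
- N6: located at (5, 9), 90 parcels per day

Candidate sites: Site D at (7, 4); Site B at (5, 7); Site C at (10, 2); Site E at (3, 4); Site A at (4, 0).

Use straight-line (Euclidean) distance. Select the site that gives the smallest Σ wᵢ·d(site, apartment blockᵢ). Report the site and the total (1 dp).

Total weighted distance at each candidate:
  Site D (7, 4): total = 1382.6
  Site B (5, 7): total = 1051.5
  Site C (10, 2): total = 2054.1
  Site E (3, 4): total = 1711.1
  Site A (4, 0): total = 2506.5
Minimum is at Site B with total 1051.5 mi.

Site B, total 1051.5 mi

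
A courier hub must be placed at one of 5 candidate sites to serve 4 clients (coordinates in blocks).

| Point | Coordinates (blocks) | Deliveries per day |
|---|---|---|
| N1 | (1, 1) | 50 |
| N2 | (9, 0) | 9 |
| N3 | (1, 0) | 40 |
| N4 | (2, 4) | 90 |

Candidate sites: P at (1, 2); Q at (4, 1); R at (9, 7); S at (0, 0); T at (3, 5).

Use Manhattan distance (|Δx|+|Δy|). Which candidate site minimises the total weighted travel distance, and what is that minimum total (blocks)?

Total weighted distance at each candidate:
  P (1, 2): total = 490
  Q (4, 1): total = 814
  R (9, 7): total = 2263
  S (0, 0): total = 761
  T (3, 5): total = 859
Minimum is at P with total 490 blocks.

P, total 490 blocks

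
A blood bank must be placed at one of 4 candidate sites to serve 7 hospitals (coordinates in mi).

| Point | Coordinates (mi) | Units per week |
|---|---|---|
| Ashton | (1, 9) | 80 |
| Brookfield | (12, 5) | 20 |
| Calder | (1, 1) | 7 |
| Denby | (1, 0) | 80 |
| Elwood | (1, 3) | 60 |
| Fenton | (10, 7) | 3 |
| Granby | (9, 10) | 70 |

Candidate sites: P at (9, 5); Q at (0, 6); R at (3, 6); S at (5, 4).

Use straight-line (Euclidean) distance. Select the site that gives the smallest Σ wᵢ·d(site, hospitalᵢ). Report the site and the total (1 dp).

R, total 1755.5 mi

Total weighted distance at each candidate:
  P (9, 5): total = 2444.4
  Q (0, 6): total = 1925.4
  R (3, 6): total = 1755.5
  S (5, 4): total = 1910.9
Minimum is at R with total 1755.5 mi.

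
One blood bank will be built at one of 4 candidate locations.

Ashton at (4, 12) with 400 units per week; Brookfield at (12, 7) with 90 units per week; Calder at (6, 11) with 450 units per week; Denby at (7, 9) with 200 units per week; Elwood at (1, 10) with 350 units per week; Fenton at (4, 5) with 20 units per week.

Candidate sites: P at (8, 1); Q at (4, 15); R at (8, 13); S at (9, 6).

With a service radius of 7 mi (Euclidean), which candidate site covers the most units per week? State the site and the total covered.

Q, covering 1400

Coverage radius r = 7 mi; a point is covered iff (Δx)²+(Δy)² ≤ 7² = 49.
  P (8, 1): covers {Fenton} → 20
  Q (4, 15): covers {Ashton, Calder, Denby, Elwood} → 1400
  R (8, 13): covers {Ashton, Calder, Denby} → 1050
  S (9, 6): covers {Brookfield, Calder, Denby, Fenton} → 760
Maximum coverage at Q: 1400 units per week.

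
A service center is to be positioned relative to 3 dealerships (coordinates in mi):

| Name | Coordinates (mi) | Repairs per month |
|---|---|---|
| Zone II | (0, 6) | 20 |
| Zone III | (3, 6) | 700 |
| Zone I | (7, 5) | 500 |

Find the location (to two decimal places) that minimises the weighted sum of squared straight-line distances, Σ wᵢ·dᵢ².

(4.59, 5.59)

The minimiser of Σwᵢ‖p−pᵢ‖² is the weighted centroid p* = (Σwᵢpᵢ)/(Σwᵢ).
Σwᵢ = 1220.
Σwᵢxᵢ = 20·0 + 700·3 + 500·7 = 5600.
Σwᵢyᵢ = 20·6 + 700·6 + 500·5 = 6820.
x* = 5600/1220 = 4.59, y* = 6820/1220 = 5.59.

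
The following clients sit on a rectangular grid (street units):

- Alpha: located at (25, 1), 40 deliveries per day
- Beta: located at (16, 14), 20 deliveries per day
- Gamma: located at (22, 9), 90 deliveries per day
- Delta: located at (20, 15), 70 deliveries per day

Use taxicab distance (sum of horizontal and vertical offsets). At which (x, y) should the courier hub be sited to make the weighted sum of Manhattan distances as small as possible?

Manhattan distance separates: Σwᵢ(|x−xᵢ|+|y−yᵢ|) = Σwᵢ|x−xᵢ| + Σwᵢ|y−yᵢ|, so x and y are optimised independently as 1-D weighted medians.
Total weight W = 220; half = 110.
x-coordinate, sorted with cumulative weight:
  x=16 (Beta, w=20) cum 20
  x=20 (Delta, w=70) cum 90
  x=22 (Gamma, w=90) cum 180  ← median
  x=25 (Alpha, w=40) cum 220
⇒ x* = 22
y-coordinate, sorted with cumulative weight:
  y=1 (Alpha, w=40) cum 40
  y=9 (Gamma, w=90) cum 130  ← median
  y=14 (Beta, w=20) cum 150
  y=15 (Delta, w=70) cum 220
⇒ y* = 9

(22, 9)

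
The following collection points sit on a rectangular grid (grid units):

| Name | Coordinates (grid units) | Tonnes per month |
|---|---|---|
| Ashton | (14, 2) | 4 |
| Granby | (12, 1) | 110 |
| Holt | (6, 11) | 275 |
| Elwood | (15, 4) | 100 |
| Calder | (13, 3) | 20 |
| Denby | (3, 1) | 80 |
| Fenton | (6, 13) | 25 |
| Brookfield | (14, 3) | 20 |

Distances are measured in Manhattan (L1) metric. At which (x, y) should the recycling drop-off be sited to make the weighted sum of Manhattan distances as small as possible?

(6, 4)

Manhattan distance separates: Σwᵢ(|x−xᵢ|+|y−yᵢ|) = Σwᵢ|x−xᵢ| + Σwᵢ|y−yᵢ|, so x and y are optimised independently as 1-D weighted medians.
Total weight W = 634; half = 317.
x-coordinate, sorted with cumulative weight:
  x=3 (Denby, w=80) cum 80
  x=6 (Holt, w=275) cum 355  ← median
  x=6 (Fenton, w=25) cum 380
  x=12 (Granby, w=110) cum 490
  x=13 (Calder, w=20) cum 510
  x=14 (Ashton, w=4) cum 514
  x=14 (Brookfield, w=20) cum 534
  x=15 (Elwood, w=100) cum 634
⇒ x* = 6
y-coordinate, sorted with cumulative weight:
  y=1 (Granby, w=110) cum 110
  y=1 (Denby, w=80) cum 190
  y=2 (Ashton, w=4) cum 194
  y=3 (Calder, w=20) cum 214
  y=3 (Brookfield, w=20) cum 234
  y=4 (Elwood, w=100) cum 334  ← median
  y=11 (Holt, w=275) cum 609
  y=13 (Fenton, w=25) cum 634
⇒ y* = 4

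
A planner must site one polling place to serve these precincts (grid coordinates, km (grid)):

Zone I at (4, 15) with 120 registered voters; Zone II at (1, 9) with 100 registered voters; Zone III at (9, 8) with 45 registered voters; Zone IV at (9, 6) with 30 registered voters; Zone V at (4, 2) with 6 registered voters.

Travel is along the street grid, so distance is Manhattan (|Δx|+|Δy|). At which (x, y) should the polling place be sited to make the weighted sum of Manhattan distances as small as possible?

(4, 9)

Manhattan distance separates: Σwᵢ(|x−xᵢ|+|y−yᵢ|) = Σwᵢ|x−xᵢ| + Σwᵢ|y−yᵢ|, so x and y are optimised independently as 1-D weighted medians.
Total weight W = 301; half = 150.5.
x-coordinate, sorted with cumulative weight:
  x=1 (Zone II, w=100) cum 100
  x=4 (Zone I, w=120) cum 220  ← median
  x=4 (Zone V, w=6) cum 226
  x=9 (Zone III, w=45) cum 271
  x=9 (Zone IV, w=30) cum 301
⇒ x* = 4
y-coordinate, sorted with cumulative weight:
  y=2 (Zone V, w=6) cum 6
  y=6 (Zone IV, w=30) cum 36
  y=8 (Zone III, w=45) cum 81
  y=9 (Zone II, w=100) cum 181  ← median
  y=15 (Zone I, w=120) cum 301
⇒ y* = 9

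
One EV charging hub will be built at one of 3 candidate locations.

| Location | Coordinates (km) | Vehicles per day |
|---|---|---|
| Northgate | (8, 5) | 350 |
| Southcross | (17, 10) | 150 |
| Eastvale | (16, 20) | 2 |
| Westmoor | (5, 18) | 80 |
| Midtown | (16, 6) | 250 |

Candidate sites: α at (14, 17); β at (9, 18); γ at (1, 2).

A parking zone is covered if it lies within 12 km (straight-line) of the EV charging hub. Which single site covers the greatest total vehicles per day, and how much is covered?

Coverage radius r = 12 km; a point is covered iff (Δx)²+(Δy)² ≤ 12² = 144.
  α (14, 17): covers {Southcross, Eastvale, Westmoor, Midtown} → 482
  β (9, 18): covers {Southcross, Eastvale, Westmoor} → 232
  γ (1, 2): covers {Northgate} → 350
Maximum coverage at α: 482 vehicles per day.

α, covering 482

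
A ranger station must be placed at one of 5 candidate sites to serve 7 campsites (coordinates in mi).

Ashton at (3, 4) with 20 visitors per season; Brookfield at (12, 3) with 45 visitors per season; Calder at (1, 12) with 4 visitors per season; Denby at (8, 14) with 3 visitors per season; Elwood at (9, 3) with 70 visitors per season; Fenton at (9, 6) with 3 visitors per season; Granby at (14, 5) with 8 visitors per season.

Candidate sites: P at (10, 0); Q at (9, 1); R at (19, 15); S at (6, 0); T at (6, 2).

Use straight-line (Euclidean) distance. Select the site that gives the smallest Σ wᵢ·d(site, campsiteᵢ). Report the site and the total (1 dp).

Q, total 596.2 mi

Total weighted distance at each candidate:
  P (10, 0): total = 716.8
  Q (9, 1): total = 596.2
  R (19, 15): total = 2342.9
  S (6, 0): total = 888.9
  T (6, 2): total = 731.8
Minimum is at Q with total 596.2 mi.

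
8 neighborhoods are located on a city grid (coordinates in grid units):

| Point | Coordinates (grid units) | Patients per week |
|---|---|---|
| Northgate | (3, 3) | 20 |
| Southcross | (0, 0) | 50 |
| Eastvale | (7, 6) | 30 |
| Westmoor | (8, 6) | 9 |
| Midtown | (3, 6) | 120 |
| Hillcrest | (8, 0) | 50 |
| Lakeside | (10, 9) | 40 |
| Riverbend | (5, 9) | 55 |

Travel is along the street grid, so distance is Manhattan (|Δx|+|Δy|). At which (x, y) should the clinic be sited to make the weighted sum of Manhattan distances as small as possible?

Manhattan distance separates: Σwᵢ(|x−xᵢ|+|y−yᵢ|) = Σwᵢ|x−xᵢ| + Σwᵢ|y−yᵢ|, so x and y are optimised independently as 1-D weighted medians.
Total weight W = 374; half = 187.
x-coordinate, sorted with cumulative weight:
  x=0 (Southcross, w=50) cum 50
  x=3 (Northgate, w=20) cum 70
  x=3 (Midtown, w=120) cum 190  ← median
  x=5 (Riverbend, w=55) cum 245
  x=7 (Eastvale, w=30) cum 275
  x=8 (Westmoor, w=9) cum 284
  x=8 (Hillcrest, w=50) cum 334
  x=10 (Lakeside, w=40) cum 374
⇒ x* = 3
y-coordinate, sorted with cumulative weight:
  y=0 (Southcross, w=50) cum 50
  y=0 (Hillcrest, w=50) cum 100
  y=3 (Northgate, w=20) cum 120
  y=6 (Eastvale, w=30) cum 150
  y=6 (Westmoor, w=9) cum 159
  y=6 (Midtown, w=120) cum 279  ← median
  y=9 (Lakeside, w=40) cum 319
  y=9 (Riverbend, w=55) cum 374
⇒ y* = 6

(3, 6)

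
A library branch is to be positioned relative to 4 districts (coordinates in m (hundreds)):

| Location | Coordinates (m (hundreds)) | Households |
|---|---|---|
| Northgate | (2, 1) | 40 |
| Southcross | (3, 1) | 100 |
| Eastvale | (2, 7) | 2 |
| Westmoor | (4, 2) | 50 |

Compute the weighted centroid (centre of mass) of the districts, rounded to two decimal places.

The minimiser of Σwᵢ‖p−pᵢ‖² is the weighted centroid p* = (Σwᵢpᵢ)/(Σwᵢ).
Σwᵢ = 192.
Σwᵢxᵢ = 40·2 + 100·3 + 2·2 + 50·4 = 584.
Σwᵢyᵢ = 40·1 + 100·1 + 2·7 + 50·2 = 254.
x* = 584/192 = 3.04, y* = 254/192 = 1.32.

(3.04, 1.32)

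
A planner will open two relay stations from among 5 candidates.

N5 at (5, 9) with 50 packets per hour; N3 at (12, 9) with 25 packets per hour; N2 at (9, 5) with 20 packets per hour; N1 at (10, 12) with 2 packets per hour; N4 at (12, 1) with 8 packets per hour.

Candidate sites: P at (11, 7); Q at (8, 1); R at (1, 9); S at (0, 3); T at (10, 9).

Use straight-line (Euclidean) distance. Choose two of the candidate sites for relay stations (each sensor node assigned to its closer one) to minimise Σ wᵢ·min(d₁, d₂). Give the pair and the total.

{P, R}, total 371.3

Evaluate every pair (each demand assigned to the nearer of the two):
  {P, R}: total = 371.3
  {R, T}: total = 404.4
  {P, T}: total = 411.2
  {Q, T}: total = 420.5
  {S, T}: total = 454.4
  {P, Q}: total = 470.9
  {P, S}: total = 487.6
  {Q, R}: total = 557.0
  {Q, S}: total = 750.9
  {R, S}: total = 770.2
Best pair: {P, R} with total 371.3.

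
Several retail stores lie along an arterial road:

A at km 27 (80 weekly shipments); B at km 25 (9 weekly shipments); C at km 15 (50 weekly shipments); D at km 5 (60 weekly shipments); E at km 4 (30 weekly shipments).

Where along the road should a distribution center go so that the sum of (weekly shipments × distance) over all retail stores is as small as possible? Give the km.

For a sum of weighted absolute distances on a line, the optimum is the weighted median (not the mean). Total weight W = 229; half-weight = 114.5.
Sort by position and accumulate weight:
  km 4 (E, w=30) → cum 30
  km 5 (D, w=60) → cum 90
  km 15 (C, w=50) → cum 140  ≥ 114.5 → median here
  km 25 (B, w=9) → cum 149
  km 27 (A, w=80) → cum 229
Optimal location: km 15.

x = 15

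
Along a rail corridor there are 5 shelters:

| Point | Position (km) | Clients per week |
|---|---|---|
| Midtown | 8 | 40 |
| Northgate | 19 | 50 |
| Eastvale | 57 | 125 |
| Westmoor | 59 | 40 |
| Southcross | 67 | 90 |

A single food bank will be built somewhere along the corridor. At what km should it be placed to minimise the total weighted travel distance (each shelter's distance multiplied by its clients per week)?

For a sum of weighted absolute distances on a line, the optimum is the weighted median (not the mean). Total weight W = 345; half-weight = 172.5.
Sort by position and accumulate weight:
  km 8 (Midtown, w=40) → cum 40
  km 19 (Northgate, w=50) → cum 90
  km 57 (Eastvale, w=125) → cum 215  ≥ 172.5 → median here
  km 59 (Westmoor, w=40) → cum 255
  km 67 (Southcross, w=90) → cum 345
Optimal location: km 57.

x = 57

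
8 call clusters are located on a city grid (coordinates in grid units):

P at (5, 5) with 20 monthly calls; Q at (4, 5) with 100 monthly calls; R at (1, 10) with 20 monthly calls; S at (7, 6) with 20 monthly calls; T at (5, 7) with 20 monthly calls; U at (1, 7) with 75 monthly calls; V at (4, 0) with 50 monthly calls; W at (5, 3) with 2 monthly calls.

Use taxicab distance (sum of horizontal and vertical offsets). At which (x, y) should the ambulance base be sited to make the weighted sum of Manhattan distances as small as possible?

Manhattan distance separates: Σwᵢ(|x−xᵢ|+|y−yᵢ|) = Σwᵢ|x−xᵢ| + Σwᵢ|y−yᵢ|, so x and y are optimised independently as 1-D weighted medians.
Total weight W = 307; half = 153.5.
x-coordinate, sorted with cumulative weight:
  x=1 (R, w=20) cum 20
  x=1 (U, w=75) cum 95
  x=4 (Q, w=100) cum 195  ← median
  x=4 (V, w=50) cum 245
  x=5 (P, w=20) cum 265
  x=5 (T, w=20) cum 285
  x=5 (W, w=2) cum 287
  x=7 (S, w=20) cum 307
⇒ x* = 4
y-coordinate, sorted with cumulative weight:
  y=0 (V, w=50) cum 50
  y=3 (W, w=2) cum 52
  y=5 (P, w=20) cum 72
  y=5 (Q, w=100) cum 172  ← median
  y=6 (S, w=20) cum 192
  y=7 (T, w=20) cum 212
  y=7 (U, w=75) cum 287
  y=10 (R, w=20) cum 307
⇒ y* = 5

(4, 5)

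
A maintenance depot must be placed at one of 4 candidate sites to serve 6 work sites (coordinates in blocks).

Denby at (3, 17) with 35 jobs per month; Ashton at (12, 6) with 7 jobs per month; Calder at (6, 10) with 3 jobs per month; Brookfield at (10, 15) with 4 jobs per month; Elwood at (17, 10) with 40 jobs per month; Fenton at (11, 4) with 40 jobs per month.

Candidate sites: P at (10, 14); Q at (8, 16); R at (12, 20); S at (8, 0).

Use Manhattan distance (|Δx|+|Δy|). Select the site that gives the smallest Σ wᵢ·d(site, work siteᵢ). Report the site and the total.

Total weighted distance at each candidate:
  P (10, 14): total = 1328
  Q (8, 16): total = 1544
  R (12, 20): total = 1874
  S (8, 0): total = 1984
Minimum is at P with total 1328 blocks.

P, total 1328 blocks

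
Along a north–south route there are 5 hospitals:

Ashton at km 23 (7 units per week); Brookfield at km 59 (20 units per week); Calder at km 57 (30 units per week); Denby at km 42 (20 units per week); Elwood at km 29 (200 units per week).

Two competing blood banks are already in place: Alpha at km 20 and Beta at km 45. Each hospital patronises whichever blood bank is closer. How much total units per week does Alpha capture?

207

The indifferent point is the midpoint (20+45)/2 = 32.5; hospitals left of it (closer to Alpha at 20) go to Alpha, those right go to Beta.
  Ashton at 23 (w=7) → Alpha
  Elwood at 29 (w=200) → Alpha
  Denby at 42 (w=20) → Beta
  Calder at 57 (w=30) → Beta
  Brookfield at 59 (w=20) → Beta
Alpha captures 207; Beta captures 70.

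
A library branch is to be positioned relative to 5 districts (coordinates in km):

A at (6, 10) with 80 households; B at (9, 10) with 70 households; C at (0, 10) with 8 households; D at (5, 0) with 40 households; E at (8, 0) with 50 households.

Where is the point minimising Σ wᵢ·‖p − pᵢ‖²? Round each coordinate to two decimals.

The minimiser of Σwᵢ‖p−pᵢ‖² is the weighted centroid p* = (Σwᵢpᵢ)/(Σwᵢ).
Σwᵢ = 248.
Σwᵢxᵢ = 80·6 + 70·9 + 8·0 + 40·5 + 50·8 = 1710.
Σwᵢyᵢ = 80·10 + 70·10 + 8·10 + 40·0 + 50·0 = 1580.
x* = 1710/248 = 6.90, y* = 1580/248 = 6.37.

(6.90, 6.37)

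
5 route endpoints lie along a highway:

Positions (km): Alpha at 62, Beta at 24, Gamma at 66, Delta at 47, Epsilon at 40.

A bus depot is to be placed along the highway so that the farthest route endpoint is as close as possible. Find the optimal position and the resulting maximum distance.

The 1-center on a line is the midpoint of the two extreme points: leftmost at 24, rightmost at 66.
Optimal location = (24 + 66)/2 = 45; maximum distance = (66 − 24)/2 = 21.

location 45, max distance 21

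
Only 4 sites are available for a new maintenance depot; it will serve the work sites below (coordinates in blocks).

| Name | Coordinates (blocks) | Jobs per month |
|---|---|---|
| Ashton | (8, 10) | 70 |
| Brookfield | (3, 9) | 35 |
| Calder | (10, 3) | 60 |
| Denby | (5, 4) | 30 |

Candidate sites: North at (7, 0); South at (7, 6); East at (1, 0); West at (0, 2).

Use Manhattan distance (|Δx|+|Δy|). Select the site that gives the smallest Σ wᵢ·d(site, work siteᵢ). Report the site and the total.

South, total 1075 blocks

Total weighted distance at each candidate:
  North (7, 0): total = 1765
  South (7, 6): total = 1075
  East (1, 0): total = 2535
  West (0, 2): total = 2340
Minimum is at South with total 1075 blocks.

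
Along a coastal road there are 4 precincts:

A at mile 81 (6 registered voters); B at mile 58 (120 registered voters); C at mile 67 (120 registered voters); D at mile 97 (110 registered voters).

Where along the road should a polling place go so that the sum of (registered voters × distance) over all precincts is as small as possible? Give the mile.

x = 67

For a sum of weighted absolute distances on a line, the optimum is the weighted median (not the mean). Total weight W = 356; half-weight = 178.
Sort by position and accumulate weight:
  mile 58 (B, w=120) → cum 120
  mile 67 (C, w=120) → cum 240  ≥ 178 → median here
  mile 81 (A, w=6) → cum 246
  mile 97 (D, w=110) → cum 356
Optimal location: mile 67.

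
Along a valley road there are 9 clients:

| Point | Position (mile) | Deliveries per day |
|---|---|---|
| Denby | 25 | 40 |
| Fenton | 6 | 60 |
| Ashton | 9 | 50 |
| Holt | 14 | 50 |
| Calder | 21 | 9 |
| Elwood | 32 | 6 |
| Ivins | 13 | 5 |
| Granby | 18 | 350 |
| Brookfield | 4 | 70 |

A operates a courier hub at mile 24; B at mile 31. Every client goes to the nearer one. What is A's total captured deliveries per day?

634

The indifferent point is the midpoint (24+31)/2 = 27.5; clients left of it (closer to A at 24) go to A, those right go to B.
  Brookfield at 4 (w=70) → A
  Fenton at 6 (w=60) → A
  Ashton at 9 (w=50) → A
  Ivins at 13 (w=5) → A
  Holt at 14 (w=50) → A
  Granby at 18 (w=350) → A
  Calder at 21 (w=9) → A
  Denby at 25 (w=40) → A
  Elwood at 32 (w=6) → B
A captures 634; B captures 6.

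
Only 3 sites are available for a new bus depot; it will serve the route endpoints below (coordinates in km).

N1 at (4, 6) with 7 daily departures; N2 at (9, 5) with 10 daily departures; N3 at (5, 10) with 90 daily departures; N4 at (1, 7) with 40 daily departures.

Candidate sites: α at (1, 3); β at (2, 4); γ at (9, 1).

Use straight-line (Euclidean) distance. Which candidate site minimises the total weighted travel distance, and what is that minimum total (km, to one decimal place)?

Total weighted distance at each candidate:
  α (1, 3): total = 997.8
  β (2, 4): total = 820.7
  γ (9, 1): total = 1375.9
Minimum is at β with total 820.7 km.

β, total 820.7 km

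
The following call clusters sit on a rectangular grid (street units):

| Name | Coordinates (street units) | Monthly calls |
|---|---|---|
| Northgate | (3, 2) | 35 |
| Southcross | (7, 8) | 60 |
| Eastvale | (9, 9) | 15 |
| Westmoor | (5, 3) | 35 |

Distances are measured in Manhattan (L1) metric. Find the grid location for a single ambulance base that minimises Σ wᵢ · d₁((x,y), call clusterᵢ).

(7, 8)

Manhattan distance separates: Σwᵢ(|x−xᵢ|+|y−yᵢ|) = Σwᵢ|x−xᵢ| + Σwᵢ|y−yᵢ|, so x and y are optimised independently as 1-D weighted medians.
Total weight W = 145; half = 72.5.
x-coordinate, sorted with cumulative weight:
  x=3 (Northgate, w=35) cum 35
  x=5 (Westmoor, w=35) cum 70
  x=7 (Southcross, w=60) cum 130  ← median
  x=9 (Eastvale, w=15) cum 145
⇒ x* = 7
y-coordinate, sorted with cumulative weight:
  y=2 (Northgate, w=35) cum 35
  y=3 (Westmoor, w=35) cum 70
  y=8 (Southcross, w=60) cum 130  ← median
  y=9 (Eastvale, w=15) cum 145
⇒ y* = 8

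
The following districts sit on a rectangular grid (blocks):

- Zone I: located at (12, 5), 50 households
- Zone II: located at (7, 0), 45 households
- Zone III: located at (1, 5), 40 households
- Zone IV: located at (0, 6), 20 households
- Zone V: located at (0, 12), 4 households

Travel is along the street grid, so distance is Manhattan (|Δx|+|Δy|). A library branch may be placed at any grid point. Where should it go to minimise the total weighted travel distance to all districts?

(7, 5)

Manhattan distance separates: Σwᵢ(|x−xᵢ|+|y−yᵢ|) = Σwᵢ|x−xᵢ| + Σwᵢ|y−yᵢ|, so x and y are optimised independently as 1-D weighted medians.
Total weight W = 159; half = 79.5.
x-coordinate, sorted with cumulative weight:
  x=0 (Zone IV, w=20) cum 20
  x=0 (Zone V, w=4) cum 24
  x=1 (Zone III, w=40) cum 64
  x=7 (Zone II, w=45) cum 109  ← median
  x=12 (Zone I, w=50) cum 159
⇒ x* = 7
y-coordinate, sorted with cumulative weight:
  y=0 (Zone II, w=45) cum 45
  y=5 (Zone I, w=50) cum 95  ← median
  y=5 (Zone III, w=40) cum 135
  y=6 (Zone IV, w=20) cum 155
  y=12 (Zone V, w=4) cum 159
⇒ y* = 5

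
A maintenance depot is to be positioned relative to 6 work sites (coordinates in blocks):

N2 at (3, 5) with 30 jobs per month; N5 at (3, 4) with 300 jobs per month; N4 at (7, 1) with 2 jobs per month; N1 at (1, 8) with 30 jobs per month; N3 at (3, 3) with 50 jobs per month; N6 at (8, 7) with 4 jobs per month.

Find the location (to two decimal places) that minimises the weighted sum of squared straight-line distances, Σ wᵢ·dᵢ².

(2.92, 4.25)

The minimiser of Σwᵢ‖p−pᵢ‖² is the weighted centroid p* = (Σwᵢpᵢ)/(Σwᵢ).
Σwᵢ = 416.
Σwᵢxᵢ = 30·3 + 300·3 + 2·7 + 30·1 + 50·3 + 4·8 = 1216.
Σwᵢyᵢ = 30·5 + 300·4 + 2·1 + 30·8 + 50·3 + 4·7 = 1770.
x* = 1216/416 = 2.92, y* = 1770/416 = 4.25.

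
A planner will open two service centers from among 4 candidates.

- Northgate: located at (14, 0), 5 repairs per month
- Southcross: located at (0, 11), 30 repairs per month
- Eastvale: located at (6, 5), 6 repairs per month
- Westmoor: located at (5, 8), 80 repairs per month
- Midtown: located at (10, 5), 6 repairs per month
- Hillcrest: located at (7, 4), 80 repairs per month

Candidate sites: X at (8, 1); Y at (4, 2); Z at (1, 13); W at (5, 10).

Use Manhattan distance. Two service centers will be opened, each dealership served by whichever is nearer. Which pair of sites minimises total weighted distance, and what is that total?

{X, W}, total 767

Evaluate every pair (each demand assigned to the nearer of the two):
  {X, W}: total = 767
  {Y, W}: total = 884
  {Z, W}: total = 1081
  {Y, Z}: total = 1194
  {X, Z}: total = 1237
  {X, Y}: total = 1371
Best pair: {X, W} with total 767.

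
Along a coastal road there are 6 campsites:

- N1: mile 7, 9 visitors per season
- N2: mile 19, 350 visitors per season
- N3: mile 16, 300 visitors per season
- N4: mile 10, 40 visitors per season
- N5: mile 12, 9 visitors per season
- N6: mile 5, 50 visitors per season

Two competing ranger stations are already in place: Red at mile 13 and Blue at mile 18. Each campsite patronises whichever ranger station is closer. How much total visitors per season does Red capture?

The indifferent point is the midpoint (13+18)/2 = 15.5; campsites left of it (closer to Red at 13) go to Red, those right go to Blue.
  N6 at 5 (w=50) → Red
  N1 at 7 (w=9) → Red
  N4 at 10 (w=40) → Red
  N5 at 12 (w=9) → Red
  N3 at 16 (w=300) → Blue
  N2 at 19 (w=350) → Blue
Red captures 108; Blue captures 650.

108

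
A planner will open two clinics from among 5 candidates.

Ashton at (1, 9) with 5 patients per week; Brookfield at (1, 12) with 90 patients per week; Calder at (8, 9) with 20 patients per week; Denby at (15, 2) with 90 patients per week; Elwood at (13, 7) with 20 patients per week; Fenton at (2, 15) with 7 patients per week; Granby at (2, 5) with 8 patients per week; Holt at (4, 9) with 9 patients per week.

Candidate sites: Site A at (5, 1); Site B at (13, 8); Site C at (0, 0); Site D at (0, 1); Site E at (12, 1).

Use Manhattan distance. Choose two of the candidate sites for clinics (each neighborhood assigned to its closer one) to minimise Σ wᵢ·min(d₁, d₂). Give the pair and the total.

{Site D, Site E}, total 2133

Evaluate every pair (each demand assigned to the nearer of the two):
  {Site D, Site E}: total = 2133
  {Site B, Site D}: total = 2235
  {Site C, Site E}: total = 2252
  {Site B, Site E}: total = 2333
  {Site B, Site C}: total = 2345
  {Site A, Site E}: total = 2386
  {Site A, Site B}: total = 2526
  {Site A, Site D}: total = 2856
  {Site A, Site C}: total = 2966
  {Site C, Site D}: total = 3533
Best pair: {Site D, Site E} with total 2133.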